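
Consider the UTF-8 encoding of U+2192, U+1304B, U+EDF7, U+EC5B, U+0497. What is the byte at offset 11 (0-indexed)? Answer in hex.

0xB1

U+2192 → 3-byte form E2 86 92 at offsets 0–2.
U+1304B → 4-byte form F0 93 81 8B at offsets 3–6.
U+EDF7 → 3-byte form EE B7 B7 at offsets 7–9.
U+EC5B → 3-byte form EE B1 9B at offsets 10–12.
Offset 11 falls in char 4's range; it's byte 2 of EE B1 9B = 0xB1.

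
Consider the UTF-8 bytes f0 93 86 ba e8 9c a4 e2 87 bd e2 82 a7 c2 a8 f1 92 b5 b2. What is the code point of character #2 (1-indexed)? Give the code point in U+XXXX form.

Offset 0: leading byte 0xF0 = 11110000 → 4-byte char #1 = F0 93 86 BA.
Offset 4: leading byte 0xE8 = 11101000 → 3-byte char #2 = E8 9C A4.
Leading byte 0xE8 = 11101000 matches 1110xxxx → 3-byte sequence.
Byte 1: 0xE8 = 11101000, payload 1000 (4 bits).
Byte 2: 0x9C = 10011100 (10xxxxxx ✓), payload 011100.
Byte 3: 0xA4 = 10100100 (10xxxxxx ✓), payload 100100.
Concatenate: 1000011100100100 = 0x8724 (16 bits → U+8724).

U+8724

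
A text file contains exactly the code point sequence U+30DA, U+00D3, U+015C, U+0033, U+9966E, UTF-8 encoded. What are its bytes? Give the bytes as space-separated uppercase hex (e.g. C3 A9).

E3 83 9A C3 93 C5 9C 33 F2 99 99 AE

U+30DA: 3-byte form → E3 83 9A.
U+00D3: 2-byte form → C3 93.
U+015C: 2-byte form → C5 9C.
U+0033: 1-byte form → 33.
U+9966E: 4-byte form → F2 99 99 AE.
Concatenated (12 bytes): E3 83 9A C3 93 C5 9C 33 F2 99 99 AE.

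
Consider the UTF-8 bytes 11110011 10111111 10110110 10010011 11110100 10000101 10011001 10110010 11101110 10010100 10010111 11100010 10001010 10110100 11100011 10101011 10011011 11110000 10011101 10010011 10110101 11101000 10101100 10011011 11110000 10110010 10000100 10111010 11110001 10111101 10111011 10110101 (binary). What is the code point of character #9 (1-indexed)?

Offset 0: leading byte 0xF3 = 11110011 → 4-byte char #1 = F3 BF B6 93.
Offset 4: leading byte 0xF4 = 11110100 → 4-byte char #2 = F4 85 99 B2.
Offset 8: leading byte 0xEE = 11101110 → 3-byte char #3 = EE 94 97.
Offset 11: leading byte 0xE2 = 11100010 → 3-byte char #4 = E2 8A B4.
Offset 14: leading byte 0xE3 = 11100011 → 3-byte char #5 = E3 AB 9B.
Offset 17: leading byte 0xF0 = 11110000 → 4-byte char #6 = F0 9D 93 B5.
Offset 21: leading byte 0xE8 = 11101000 → 3-byte char #7 = E8 AC 9B.
Offset 24: leading byte 0xF0 = 11110000 → 4-byte char #8 = F0 B2 84 BA.
Offset 28: leading byte 0xF1 = 11110001 → 4-byte char #9 = F1 BD BB B5.
Leading byte 0xF1 = 11110001 matches 11110xxx → 4-byte sequence.
Byte 1: 0xF1 = 11110001, payload 001 (3 bits).
Byte 2: 0xBD = 10111101 (10xxxxxx ✓), payload 111101.
Byte 3: 0xBB = 10111011 (10xxxxxx ✓), payload 111011.
Byte 4: 0xB5 = 10110101 (10xxxxxx ✓), payload 110101.
Concatenate: 001111101111011110101 = 0x7DEF5 (21 bits → U+7DEF5).

U+7DEF5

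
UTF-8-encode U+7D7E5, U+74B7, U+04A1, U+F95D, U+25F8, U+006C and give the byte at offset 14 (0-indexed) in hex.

U+7D7E5 → 4-byte form F1 BD 9F A5 at offsets 0–3.
U+74B7 → 3-byte form E7 92 B7 at offsets 4–6.
U+04A1 → 2-byte form D2 A1 at offsets 7–8.
U+F95D → 3-byte form EF A5 9D at offsets 9–11.
U+25F8 → 3-byte form E2 97 B8 at offsets 12–14.
Offset 14 falls in char 5's range; it's byte 3 of E2 97 B8 = 0xB8.

0xB8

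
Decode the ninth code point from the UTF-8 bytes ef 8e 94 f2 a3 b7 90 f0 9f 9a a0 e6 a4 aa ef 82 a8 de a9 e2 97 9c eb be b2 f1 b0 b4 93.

Offset 0: leading byte 0xEF = 11101111 → 3-byte char #1 = EF 8E 94.
Offset 3: leading byte 0xF2 = 11110010 → 4-byte char #2 = F2 A3 B7 90.
Offset 7: leading byte 0xF0 = 11110000 → 4-byte char #3 = F0 9F 9A A0.
Offset 11: leading byte 0xE6 = 11100110 → 3-byte char #4 = E6 A4 AA.
Offset 14: leading byte 0xEF = 11101111 → 3-byte char #5 = EF 82 A8.
Offset 17: leading byte 0xDE = 11011110 → 2-byte char #6 = DE A9.
Offset 19: leading byte 0xE2 = 11100010 → 3-byte char #7 = E2 97 9C.
Offset 22: leading byte 0xEB = 11101011 → 3-byte char #8 = EB BE B2.
Offset 25: leading byte 0xF1 = 11110001 → 4-byte char #9 = F1 B0 B4 93.
Leading byte 0xF1 = 11110001 matches 11110xxx → 4-byte sequence.
Byte 1: 0xF1 = 11110001, payload 001 (3 bits).
Byte 2: 0xB0 = 10110000 (10xxxxxx ✓), payload 110000.
Byte 3: 0xB4 = 10110100 (10xxxxxx ✓), payload 110100.
Byte 4: 0x93 = 10010011 (10xxxxxx ✓), payload 010011.
Concatenate: 001110000110100010011 = 0x70D13 (21 bits → U+70D13).

U+70D13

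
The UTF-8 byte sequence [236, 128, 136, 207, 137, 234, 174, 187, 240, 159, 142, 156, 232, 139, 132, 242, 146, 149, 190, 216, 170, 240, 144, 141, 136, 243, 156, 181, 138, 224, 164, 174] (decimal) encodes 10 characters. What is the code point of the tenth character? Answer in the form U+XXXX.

U+092E

Offset 0: leading byte 0xEC = 11101100 → 3-byte char #1 = EC 80 88.
Offset 3: leading byte 0xCF = 11001111 → 2-byte char #2 = CF 89.
Offset 5: leading byte 0xEA = 11101010 → 3-byte char #3 = EA AE BB.
Offset 8: leading byte 0xF0 = 11110000 → 4-byte char #4 = F0 9F 8E 9C.
Offset 12: leading byte 0xE8 = 11101000 → 3-byte char #5 = E8 8B 84.
Offset 15: leading byte 0xF2 = 11110010 → 4-byte char #6 = F2 92 95 BE.
Offset 19: leading byte 0xD8 = 11011000 → 2-byte char #7 = D8 AA.
Offset 21: leading byte 0xF0 = 11110000 → 4-byte char #8 = F0 90 8D 88.
Offset 25: leading byte 0xF3 = 11110011 → 4-byte char #9 = F3 9C B5 8A.
Offset 29: leading byte 0xE0 = 11100000 → 3-byte char #10 = E0 A4 AE.
Leading byte 0xE0 = 11100000 matches 1110xxxx → 3-byte sequence.
Byte 1: 0xE0 = 11100000, payload 0000 (4 bits).
Byte 2: 0xA4 = 10100100 (10xxxxxx ✓), payload 100100.
Byte 3: 0xAE = 10101110 (10xxxxxx ✓), payload 101110.
Concatenate: 0000100100101110 = 0x92E (16 bits → U+092E).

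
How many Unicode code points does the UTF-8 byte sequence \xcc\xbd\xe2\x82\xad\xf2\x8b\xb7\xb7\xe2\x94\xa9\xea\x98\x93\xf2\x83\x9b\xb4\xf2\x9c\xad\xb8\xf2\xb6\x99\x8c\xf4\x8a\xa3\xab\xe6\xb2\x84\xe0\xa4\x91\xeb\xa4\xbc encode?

Byte at offset 0: 0xCC = 11001100 → 2-byte char (#1). Advance 2.
Byte at offset 2: 0xE2 = 11100010 → 3-byte char (#2). Advance 3.
Byte at offset 5: 0xF2 = 11110010 → 4-byte char (#3). Advance 4.
Byte at offset 9: 0xE2 = 11100010 → 3-byte char (#4). Advance 3.
Byte at offset 12: 0xEA = 11101010 → 3-byte char (#5). Advance 3.
Byte at offset 15: 0xF2 = 11110010 → 4-byte char (#6). Advance 4.
Byte at offset 19: 0xF2 = 11110010 → 4-byte char (#7). Advance 4.
Byte at offset 23: 0xF2 = 11110010 → 4-byte char (#8). Advance 4.
Byte at offset 27: 0xF4 = 11110100 → 4-byte char (#9). Advance 4.
Byte at offset 31: 0xE6 = 11100110 → 3-byte char (#10). Advance 3.
Byte at offset 34: 0xE0 = 11100000 → 3-byte char (#11). Advance 3.
Byte at offset 37: 0xEB = 11101011 → 3-byte char (#12). Advance 3.
Reached end at offset 40 after 12 code points.

12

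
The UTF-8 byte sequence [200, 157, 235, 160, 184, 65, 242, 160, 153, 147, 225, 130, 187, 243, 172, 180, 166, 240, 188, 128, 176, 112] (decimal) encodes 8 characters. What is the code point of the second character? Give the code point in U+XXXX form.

U+B838

Offset 0: leading byte 0xC8 = 11001000 → 2-byte char #1 = C8 9D.
Offset 2: leading byte 0xEB = 11101011 → 3-byte char #2 = EB A0 B8.
Leading byte 0xEB = 11101011 matches 1110xxxx → 3-byte sequence.
Byte 1: 0xEB = 11101011, payload 1011 (4 bits).
Byte 2: 0xA0 = 10100000 (10xxxxxx ✓), payload 100000.
Byte 3: 0xB8 = 10111000 (10xxxxxx ✓), payload 111000.
Concatenate: 1011100000111000 = 0xB838 (16 bits → U+B838).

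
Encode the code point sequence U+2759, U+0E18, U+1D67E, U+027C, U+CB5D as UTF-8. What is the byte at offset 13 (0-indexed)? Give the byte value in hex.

U+2759 → 3-byte form E2 9D 99 at offsets 0–2.
U+0E18 → 3-byte form E0 B8 98 at offsets 3–5.
U+1D67E → 4-byte form F0 9D 99 BE at offsets 6–9.
U+027C → 2-byte form C9 BC at offsets 10–11.
U+CB5D → 3-byte form EC AD 9D at offsets 12–14.
Offset 13 falls in char 5's range; it's byte 2 of EC AD 9D = 0xAD.

0xAD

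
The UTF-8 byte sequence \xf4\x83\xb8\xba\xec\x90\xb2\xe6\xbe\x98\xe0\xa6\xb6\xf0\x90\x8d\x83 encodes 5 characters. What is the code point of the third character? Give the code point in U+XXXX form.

Offset 0: leading byte 0xF4 = 11110100 → 4-byte char #1 = F4 83 B8 BA.
Offset 4: leading byte 0xEC = 11101100 → 3-byte char #2 = EC 90 B2.
Offset 7: leading byte 0xE6 = 11100110 → 3-byte char #3 = E6 BE 98.
Leading byte 0xE6 = 11100110 matches 1110xxxx → 3-byte sequence.
Byte 1: 0xE6 = 11100110, payload 0110 (4 bits).
Byte 2: 0xBE = 10111110 (10xxxxxx ✓), payload 111110.
Byte 3: 0x98 = 10011000 (10xxxxxx ✓), payload 011000.
Concatenate: 0110111110011000 = 0x6F98 (16 bits → U+6F98).

U+6F98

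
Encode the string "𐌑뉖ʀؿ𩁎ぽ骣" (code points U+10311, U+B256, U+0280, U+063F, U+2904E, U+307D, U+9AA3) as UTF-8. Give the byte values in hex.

U+10311: 4-byte form → F0 90 8C 91.
U+B256: 3-byte form → EB 89 96.
U+0280: 2-byte form → CA 80.
U+063F: 2-byte form → D8 BF.
U+2904E: 4-byte form → F0 A9 81 8E.
U+307D: 3-byte form → E3 81 BD.
U+9AA3: 3-byte form → E9 AA A3.
Concatenated (21 bytes): F0 90 8C 91 EB 89 96 CA 80 D8 BF F0 A9 81 8E E3 81 BD E9 AA A3.

F0 90 8C 91 EB 89 96 CA 80 D8 BF F0 A9 81 8E E3 81 BD E9 AA A3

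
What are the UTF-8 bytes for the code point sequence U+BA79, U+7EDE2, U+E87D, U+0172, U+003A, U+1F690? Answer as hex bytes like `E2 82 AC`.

EB A9 B9 F1 BE B7 A2 EE A1 BD C5 B2 3A F0 9F 9A 90

U+BA79: 3-byte form → EB A9 B9.
U+7EDE2: 4-byte form → F1 BE B7 A2.
U+E87D: 3-byte form → EE A1 BD.
U+0172: 2-byte form → C5 B2.
U+003A: 1-byte form → 3A.
U+1F690: 4-byte form → F0 9F 9A 90.
Concatenated (17 bytes): EB A9 B9 F1 BE B7 A2 EE A1 BD C5 B2 3A F0 9F 9A 90.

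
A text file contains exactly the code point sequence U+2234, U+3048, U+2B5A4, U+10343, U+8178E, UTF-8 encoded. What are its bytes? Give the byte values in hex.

U+2234: 3-byte form → E2 88 B4.
U+3048: 3-byte form → E3 81 88.
U+2B5A4: 4-byte form → F0 AB 96 A4.
U+10343: 4-byte form → F0 90 8D 83.
U+8178E: 4-byte form → F2 81 9E 8E.
Concatenated (18 bytes): E2 88 B4 E3 81 88 F0 AB 96 A4 F0 90 8D 83 F2 81 9E 8E.

E2 88 B4 E3 81 88 F0 AB 96 A4 F0 90 8D 83 F2 81 9E 8E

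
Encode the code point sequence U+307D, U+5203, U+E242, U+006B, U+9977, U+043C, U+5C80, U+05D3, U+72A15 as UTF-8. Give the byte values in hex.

E3 81 BD E5 88 83 EE 89 82 6B E9 A5 B7 D0 BC E5 B2 80 D7 93 F1 B2 A8 95

U+307D: 3-byte form → E3 81 BD.
U+5203: 3-byte form → E5 88 83.
U+E242: 3-byte form → EE 89 82.
U+006B: 1-byte form → 6B.
U+9977: 3-byte form → E9 A5 B7.
U+043C: 2-byte form → D0 BC.
U+5C80: 3-byte form → E5 B2 80.
U+05D3: 2-byte form → D7 93.
U+72A15: 4-byte form → F1 B2 A8 95.
Concatenated (24 bytes): E3 81 BD E5 88 83 EE 89 82 6B E9 A5 B7 D0 BC E5 B2 80 D7 93 F1 B2 A8 95.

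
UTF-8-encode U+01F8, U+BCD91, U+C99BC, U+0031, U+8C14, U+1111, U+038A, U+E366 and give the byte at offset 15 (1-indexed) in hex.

1-indexed offset 15 is 0-indexed offset 14.
U+01F8 → 2-byte form C7 B8 at offsets 0–1.
U+BCD91 → 4-byte form F2 BC B6 91 at offsets 2–5.
U+C99BC → 4-byte form F3 89 A6 BC at offsets 6–9.
U+0031 → 1-byte form 31 at offsets 10–10.
U+8C14 → 3-byte form E8 B0 94 at offsets 11–13.
U+1111 → 3-byte form E1 84 91 at offsets 14–16.
Offset 14 falls in char 6's range; it's byte 1 of E1 84 91 = 0xE1.

0xE1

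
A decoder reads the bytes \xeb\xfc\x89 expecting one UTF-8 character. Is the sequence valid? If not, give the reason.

invalid (non-continuation byte where continuation expected)

Leading byte 0xEB = 11101011 → 3-byte form.
Byte 2 is 0xFC = 11111100, which is not 10xxxxxx — expected a continuation byte.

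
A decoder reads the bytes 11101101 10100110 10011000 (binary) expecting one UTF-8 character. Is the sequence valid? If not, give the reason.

Structurally a 3-byte sequence; payload = 0xD998.
But 0xD998 is in U+D800–U+DFFF, the surrogate range. Surrogates are not Unicode scalar values and are forbidden in UTF-8.

invalid (encodes a surrogate (U+D800–U+DFFF))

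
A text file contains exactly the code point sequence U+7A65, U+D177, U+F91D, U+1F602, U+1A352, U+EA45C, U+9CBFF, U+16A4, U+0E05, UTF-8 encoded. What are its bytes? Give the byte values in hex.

E7 A9 A5 ED 85 B7 EF A4 9D F0 9F 98 82 F0 9A 8D 92 F3 AA 91 9C F2 9C AF BF E1 9A A4 E0 B8 85

U+7A65: 3-byte form → E7 A9 A5.
U+D177: 3-byte form → ED 85 B7.
U+F91D: 3-byte form → EF A4 9D.
U+1F602: 4-byte form → F0 9F 98 82.
U+1A352: 4-byte form → F0 9A 8D 92.
U+EA45C: 4-byte form → F3 AA 91 9C.
U+9CBFF: 4-byte form → F2 9C AF BF.
U+16A4: 3-byte form → E1 9A A4.
U+0E05: 3-byte form → E0 B8 85.
Concatenated (31 bytes): E7 A9 A5 ED 85 B7 EF A4 9D F0 9F 98 82 F0 9A 8D 92 F3 AA 91 9C F2 9C AF BF E1 9A A4 E0 B8 85.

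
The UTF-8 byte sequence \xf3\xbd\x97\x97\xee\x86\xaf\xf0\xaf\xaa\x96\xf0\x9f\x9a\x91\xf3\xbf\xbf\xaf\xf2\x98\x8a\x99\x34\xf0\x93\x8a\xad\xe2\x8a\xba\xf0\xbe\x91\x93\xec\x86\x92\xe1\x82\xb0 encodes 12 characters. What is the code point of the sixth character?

Offset 0: leading byte 0xF3 = 11110011 → 4-byte char #1 = F3 BD 97 97.
Offset 4: leading byte 0xEE = 11101110 → 3-byte char #2 = EE 86 AF.
Offset 7: leading byte 0xF0 = 11110000 → 4-byte char #3 = F0 AF AA 96.
Offset 11: leading byte 0xF0 = 11110000 → 4-byte char #4 = F0 9F 9A 91.
Offset 15: leading byte 0xF3 = 11110011 → 4-byte char #5 = F3 BF BF AF.
Offset 19: leading byte 0xF2 = 11110010 → 4-byte char #6 = F2 98 8A 99.
Leading byte 0xF2 = 11110010 matches 11110xxx → 4-byte sequence.
Byte 1: 0xF2 = 11110010, payload 010 (3 bits).
Byte 2: 0x98 = 10011000 (10xxxxxx ✓), payload 011000.
Byte 3: 0x8A = 10001010 (10xxxxxx ✓), payload 001010.
Byte 4: 0x99 = 10011001 (10xxxxxx ✓), payload 011001.
Concatenate: 010011000001010011001 = 0x98299 (21 bits → U+98299).

U+98299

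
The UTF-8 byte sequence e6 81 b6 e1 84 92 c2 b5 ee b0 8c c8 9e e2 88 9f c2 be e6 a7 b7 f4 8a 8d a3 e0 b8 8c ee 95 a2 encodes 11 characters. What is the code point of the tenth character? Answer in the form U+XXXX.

Offset 0: leading byte 0xE6 = 11100110 → 3-byte char #1 = E6 81 B6.
Offset 3: leading byte 0xE1 = 11100001 → 3-byte char #2 = E1 84 92.
Offset 6: leading byte 0xC2 = 11000010 → 2-byte char #3 = C2 B5.
Offset 8: leading byte 0xEE = 11101110 → 3-byte char #4 = EE B0 8C.
Offset 11: leading byte 0xC8 = 11001000 → 2-byte char #5 = C8 9E.
Offset 13: leading byte 0xE2 = 11100010 → 3-byte char #6 = E2 88 9F.
Offset 16: leading byte 0xC2 = 11000010 → 2-byte char #7 = C2 BE.
Offset 18: leading byte 0xE6 = 11100110 → 3-byte char #8 = E6 A7 B7.
Offset 21: leading byte 0xF4 = 11110100 → 4-byte char #9 = F4 8A 8D A3.
Offset 25: leading byte 0xE0 = 11100000 → 3-byte char #10 = E0 B8 8C.
Leading byte 0xE0 = 11100000 matches 1110xxxx → 3-byte sequence.
Byte 1: 0xE0 = 11100000, payload 0000 (4 bits).
Byte 2: 0xB8 = 10111000 (10xxxxxx ✓), payload 111000.
Byte 3: 0x8C = 10001100 (10xxxxxx ✓), payload 001100.
Concatenate: 0000111000001100 = 0xE0C (16 bits → U+0E0C).

U+0E0C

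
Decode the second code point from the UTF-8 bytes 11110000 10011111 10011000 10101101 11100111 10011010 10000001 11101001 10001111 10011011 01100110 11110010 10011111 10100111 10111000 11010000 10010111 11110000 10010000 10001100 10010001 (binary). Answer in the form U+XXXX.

U+7681

Offset 0: leading byte 0xF0 = 11110000 → 4-byte char #1 = F0 9F 98 AD.
Offset 4: leading byte 0xE7 = 11100111 → 3-byte char #2 = E7 9A 81.
Leading byte 0xE7 = 11100111 matches 1110xxxx → 3-byte sequence.
Byte 1: 0xE7 = 11100111, payload 0111 (4 bits).
Byte 2: 0x9A = 10011010 (10xxxxxx ✓), payload 011010.
Byte 3: 0x81 = 10000001 (10xxxxxx ✓), payload 000001.
Concatenate: 0111011010000001 = 0x7681 (16 bits → U+7681).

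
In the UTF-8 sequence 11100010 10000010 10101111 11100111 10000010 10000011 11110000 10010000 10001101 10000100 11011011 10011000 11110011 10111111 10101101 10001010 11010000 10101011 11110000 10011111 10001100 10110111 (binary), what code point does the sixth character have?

Offset 0: leading byte 0xE2 = 11100010 → 3-byte char #1 = E2 82 AF.
Offset 3: leading byte 0xE7 = 11100111 → 3-byte char #2 = E7 82 83.
Offset 6: leading byte 0xF0 = 11110000 → 4-byte char #3 = F0 90 8D 84.
Offset 10: leading byte 0xDB = 11011011 → 2-byte char #4 = DB 98.
Offset 12: leading byte 0xF3 = 11110011 → 4-byte char #5 = F3 BF AD 8A.
Offset 16: leading byte 0xD0 = 11010000 → 2-byte char #6 = D0 AB.
Leading byte 0xD0 = 11010000 matches 110xxxxx → 2-byte sequence.
Byte 1: 0xD0 = 11010000, payload 10000 (5 bits).
Byte 2: 0xAB = 10101011 (10xxxxxx ✓), payload 101011.
Concatenate: 10000101011 = 0x42B (11 bits → U+042B).

U+042B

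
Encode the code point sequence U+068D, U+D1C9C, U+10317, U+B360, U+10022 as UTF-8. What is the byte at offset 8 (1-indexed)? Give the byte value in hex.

0x90

1-indexed offset 8 is 0-indexed offset 7.
U+068D → 2-byte form DA 8D at offsets 0–1.
U+D1C9C → 4-byte form F3 91 B2 9C at offsets 2–5.
U+10317 → 4-byte form F0 90 8C 97 at offsets 6–9.
Offset 7 falls in char 3's range; it's byte 2 of F0 90 8C 97 = 0x90.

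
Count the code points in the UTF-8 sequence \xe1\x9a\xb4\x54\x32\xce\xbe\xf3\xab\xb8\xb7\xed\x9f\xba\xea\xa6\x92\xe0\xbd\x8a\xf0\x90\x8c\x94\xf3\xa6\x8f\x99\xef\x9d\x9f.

Byte at offset 0: 0xE1 = 11100001 → 3-byte char (#1). Advance 3.
Byte at offset 3: 0x54 = 01010100 → 1-byte char (#2). Advance 1.
Byte at offset 4: 0x32 = 00110010 → 1-byte char (#3). Advance 1.
Byte at offset 5: 0xCE = 11001110 → 2-byte char (#4). Advance 2.
Byte at offset 7: 0xF3 = 11110011 → 4-byte char (#5). Advance 4.
Byte at offset 11: 0xED = 11101101 → 3-byte char (#6). Advance 3.
Byte at offset 14: 0xEA = 11101010 → 3-byte char (#7). Advance 3.
Byte at offset 17: 0xE0 = 11100000 → 3-byte char (#8). Advance 3.
Byte at offset 20: 0xF0 = 11110000 → 4-byte char (#9). Advance 4.
Byte at offset 24: 0xF3 = 11110011 → 4-byte char (#10). Advance 4.
Byte at offset 28: 0xEF = 11101111 → 3-byte char (#11). Advance 3.
Reached end at offset 31 after 11 code points.

11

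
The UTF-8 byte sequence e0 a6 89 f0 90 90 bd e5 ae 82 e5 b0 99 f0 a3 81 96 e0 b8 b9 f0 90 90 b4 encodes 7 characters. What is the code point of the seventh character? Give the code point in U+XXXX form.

U+10434

Offset 0: leading byte 0xE0 = 11100000 → 3-byte char #1 = E0 A6 89.
Offset 3: leading byte 0xF0 = 11110000 → 4-byte char #2 = F0 90 90 BD.
Offset 7: leading byte 0xE5 = 11100101 → 3-byte char #3 = E5 AE 82.
Offset 10: leading byte 0xE5 = 11100101 → 3-byte char #4 = E5 B0 99.
Offset 13: leading byte 0xF0 = 11110000 → 4-byte char #5 = F0 A3 81 96.
Offset 17: leading byte 0xE0 = 11100000 → 3-byte char #6 = E0 B8 B9.
Offset 20: leading byte 0xF0 = 11110000 → 4-byte char #7 = F0 90 90 B4.
Leading byte 0xF0 = 11110000 matches 11110xxx → 4-byte sequence.
Byte 1: 0xF0 = 11110000, payload 000 (3 bits).
Byte 2: 0x90 = 10010000 (10xxxxxx ✓), payload 010000.
Byte 3: 0x90 = 10010000 (10xxxxxx ✓), payload 010000.
Byte 4: 0xB4 = 10110100 (10xxxxxx ✓), payload 110100.
Concatenate: 000010000010000110100 = 0x10434 (21 bits → U+10434).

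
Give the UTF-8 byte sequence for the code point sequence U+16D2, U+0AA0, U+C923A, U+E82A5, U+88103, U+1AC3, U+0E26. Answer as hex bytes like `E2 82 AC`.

U+16D2: 3-byte form → E1 9B 92.
U+0AA0: 3-byte form → E0 AA A0.
U+C923A: 4-byte form → F3 89 88 BA.
U+E82A5: 4-byte form → F3 A8 8A A5.
U+88103: 4-byte form → F2 88 84 83.
U+1AC3: 3-byte form → E1 AB 83.
U+0E26: 3-byte form → E0 B8 A6.
Concatenated (24 bytes): E1 9B 92 E0 AA A0 F3 89 88 BA F3 A8 8A A5 F2 88 84 83 E1 AB 83 E0 B8 A6.

E1 9B 92 E0 AA A0 F3 89 88 BA F3 A8 8A A5 F2 88 84 83 E1 AB 83 E0 B8 A6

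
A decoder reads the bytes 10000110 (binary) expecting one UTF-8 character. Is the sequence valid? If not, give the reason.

Byte 0x86 = 10000110 has the form 10xxxxxx — a continuation byte — but there is no preceding leading byte.

invalid (continuation byte with no leading byte)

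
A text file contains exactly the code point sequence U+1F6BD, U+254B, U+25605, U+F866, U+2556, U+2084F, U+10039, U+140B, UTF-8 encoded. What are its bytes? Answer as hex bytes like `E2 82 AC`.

F0 9F 9A BD E2 95 8B F0 A5 98 85 EF A1 A6 E2 95 96 F0 A0 A1 8F F0 90 80 B9 E1 90 8B

U+1F6BD: 4-byte form → F0 9F 9A BD.
U+254B: 3-byte form → E2 95 8B.
U+25605: 4-byte form → F0 A5 98 85.
U+F866: 3-byte form → EF A1 A6.
U+2556: 3-byte form → E2 95 96.
U+2084F: 4-byte form → F0 A0 A1 8F.
U+10039: 4-byte form → F0 90 80 B9.
U+140B: 3-byte form → E1 90 8B.
Concatenated (28 bytes): F0 9F 9A BD E2 95 8B F0 A5 98 85 EF A1 A6 E2 95 96 F0 A0 A1 8F F0 90 80 B9 E1 90 8B.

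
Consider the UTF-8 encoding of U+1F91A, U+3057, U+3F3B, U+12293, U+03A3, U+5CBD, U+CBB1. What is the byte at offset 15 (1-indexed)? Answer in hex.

0xCE

1-indexed offset 15 is 0-indexed offset 14.
U+1F91A → 4-byte form F0 9F A4 9A at offsets 0–3.
U+3057 → 3-byte form E3 81 97 at offsets 4–6.
U+3F3B → 3-byte form E3 BC BB at offsets 7–9.
U+12293 → 4-byte form F0 92 8A 93 at offsets 10–13.
U+03A3 → 2-byte form CE A3 at offsets 14–15.
Offset 14 falls in char 5's range; it's byte 1 of CE A3 = 0xCE.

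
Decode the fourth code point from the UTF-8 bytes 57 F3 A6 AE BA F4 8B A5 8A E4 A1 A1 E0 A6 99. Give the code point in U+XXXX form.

U+4861

Offset 0: leading byte 0x57 = 01010111 → 1-byte char #1 = 57.
Offset 1: leading byte 0xF3 = 11110011 → 4-byte char #2 = F3 A6 AE BA.
Offset 5: leading byte 0xF4 = 11110100 → 4-byte char #3 = F4 8B A5 8A.
Offset 9: leading byte 0xE4 = 11100100 → 3-byte char #4 = E4 A1 A1.
Leading byte 0xE4 = 11100100 matches 1110xxxx → 3-byte sequence.
Byte 1: 0xE4 = 11100100, payload 0100 (4 bits).
Byte 2: 0xA1 = 10100001 (10xxxxxx ✓), payload 100001.
Byte 3: 0xA1 = 10100001 (10xxxxxx ✓), payload 100001.
Concatenate: 0100100001100001 = 0x4861 (16 bits → U+4861).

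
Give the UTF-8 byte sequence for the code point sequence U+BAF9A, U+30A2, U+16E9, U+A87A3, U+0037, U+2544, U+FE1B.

F2 BA BE 9A E3 82 A2 E1 9B A9 F2 A8 9E A3 37 E2 95 84 EF B8 9B

U+BAF9A: 4-byte form → F2 BA BE 9A.
U+30A2: 3-byte form → E3 82 A2.
U+16E9: 3-byte form → E1 9B A9.
U+A87A3: 4-byte form → F2 A8 9E A3.
U+0037: 1-byte form → 37.
U+2544: 3-byte form → E2 95 84.
U+FE1B: 3-byte form → EF B8 9B.
Concatenated (21 bytes): F2 BA BE 9A E3 82 A2 E1 9B A9 F2 A8 9E A3 37 E2 95 84 EF B8 9B.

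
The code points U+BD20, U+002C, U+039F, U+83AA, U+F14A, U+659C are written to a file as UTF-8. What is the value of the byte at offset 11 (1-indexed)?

0x85

1-indexed offset 11 is 0-indexed offset 10.
U+BD20 → 3-byte form EB B4 A0 at offsets 0–2.
U+002C → 1-byte form 2C at offsets 3–3.
U+039F → 2-byte form CE 9F at offsets 4–5.
U+83AA → 3-byte form E8 8E AA at offsets 6–8.
U+F14A → 3-byte form EF 85 8A at offsets 9–11.
Offset 10 falls in char 5's range; it's byte 2 of EF 85 8A = 0x85.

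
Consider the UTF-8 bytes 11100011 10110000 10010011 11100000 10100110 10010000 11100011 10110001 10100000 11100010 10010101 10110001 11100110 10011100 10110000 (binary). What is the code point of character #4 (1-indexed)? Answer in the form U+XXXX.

U+2571

Offset 0: leading byte 0xE3 = 11100011 → 3-byte char #1 = E3 B0 93.
Offset 3: leading byte 0xE0 = 11100000 → 3-byte char #2 = E0 A6 90.
Offset 6: leading byte 0xE3 = 11100011 → 3-byte char #3 = E3 B1 A0.
Offset 9: leading byte 0xE2 = 11100010 → 3-byte char #4 = E2 95 B1.
Leading byte 0xE2 = 11100010 matches 1110xxxx → 3-byte sequence.
Byte 1: 0xE2 = 11100010, payload 0010 (4 bits).
Byte 2: 0x95 = 10010101 (10xxxxxx ✓), payload 010101.
Byte 3: 0xB1 = 10110001 (10xxxxxx ✓), payload 110001.
Concatenate: 0010010101110001 = 0x2571 (16 bits → U+2571).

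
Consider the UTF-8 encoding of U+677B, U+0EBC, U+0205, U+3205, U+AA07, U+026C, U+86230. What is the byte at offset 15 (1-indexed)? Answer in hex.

0xC9

1-indexed offset 15 is 0-indexed offset 14.
U+677B → 3-byte form E6 9D BB at offsets 0–2.
U+0EBC → 3-byte form E0 BA BC at offsets 3–5.
U+0205 → 2-byte form C8 85 at offsets 6–7.
U+3205 → 3-byte form E3 88 85 at offsets 8–10.
U+AA07 → 3-byte form EA A8 87 at offsets 11–13.
U+026C → 2-byte form C9 AC at offsets 14–15.
Offset 14 falls in char 6's range; it's byte 1 of C9 AC = 0xC9.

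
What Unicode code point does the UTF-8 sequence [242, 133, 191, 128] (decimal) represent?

U+85FC0

Leading byte 0xF2 = 11110010 matches 11110xxx → 4-byte sequence.
Byte 1: 0xF2 = 11110010, payload 010 (3 bits).
Byte 2: 0x85 = 10000101 (10xxxxxx ✓), payload 000101.
Byte 3: 0xBF = 10111111 (10xxxxxx ✓), payload 111111.
Byte 4: 0x80 = 10000000 (10xxxxxx ✓), payload 000000.
Concatenate: 010000101111111000000 = 0x85FC0 (21 bits → U+85FC0).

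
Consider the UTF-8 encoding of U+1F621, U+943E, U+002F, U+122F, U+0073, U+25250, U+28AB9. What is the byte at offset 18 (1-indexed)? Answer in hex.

1-indexed offset 18 is 0-indexed offset 17.
U+1F621 → 4-byte form F0 9F 98 A1 at offsets 0–3.
U+943E → 3-byte form E9 90 BE at offsets 4–6.
U+002F → 1-byte form 2F at offsets 7–7.
U+122F → 3-byte form E1 88 AF at offsets 8–10.
U+0073 → 1-byte form 73 at offsets 11–11.
U+25250 → 4-byte form F0 A5 89 90 at offsets 12–15.
U+28AB9 → 4-byte form F0 A8 AA B9 at offsets 16–19.
Offset 17 falls in char 7's range; it's byte 2 of F0 A8 AA B9 = 0xA8.

0xA8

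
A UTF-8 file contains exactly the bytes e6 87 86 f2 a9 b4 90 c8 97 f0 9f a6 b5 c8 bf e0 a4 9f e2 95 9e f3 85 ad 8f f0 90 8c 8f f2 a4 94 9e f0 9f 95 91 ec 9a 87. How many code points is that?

12

Byte at offset 0: 0xE6 = 11100110 → 3-byte char (#1). Advance 3.
Byte at offset 3: 0xF2 = 11110010 → 4-byte char (#2). Advance 4.
Byte at offset 7: 0xC8 = 11001000 → 2-byte char (#3). Advance 2.
Byte at offset 9: 0xF0 = 11110000 → 4-byte char (#4). Advance 4.
Byte at offset 13: 0xC8 = 11001000 → 2-byte char (#5). Advance 2.
Byte at offset 15: 0xE0 = 11100000 → 3-byte char (#6). Advance 3.
Byte at offset 18: 0xE2 = 11100010 → 3-byte char (#7). Advance 3.
Byte at offset 21: 0xF3 = 11110011 → 4-byte char (#8). Advance 4.
Byte at offset 25: 0xF0 = 11110000 → 4-byte char (#9). Advance 4.
Byte at offset 29: 0xF2 = 11110010 → 4-byte char (#10). Advance 4.
Byte at offset 33: 0xF0 = 11110000 → 4-byte char (#11). Advance 4.
Byte at offset 37: 0xEC = 11101100 → 3-byte char (#12). Advance 3.
Reached end at offset 40 after 12 code points.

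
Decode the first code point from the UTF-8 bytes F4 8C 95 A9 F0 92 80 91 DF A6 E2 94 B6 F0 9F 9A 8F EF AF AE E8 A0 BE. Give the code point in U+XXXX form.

U+10C569

Offset 0: leading byte 0xF4 = 11110100 → 4-byte char #1 = F4 8C 95 A9.
Leading byte 0xF4 = 11110100 matches 11110xxx → 4-byte sequence.
Byte 1: 0xF4 = 11110100, payload 100 (3 bits).
Byte 2: 0x8C = 10001100 (10xxxxxx ✓), payload 001100.
Byte 3: 0x95 = 10010101 (10xxxxxx ✓), payload 010101.
Byte 4: 0xA9 = 10101001 (10xxxxxx ✓), payload 101001.
Concatenate: 100001100010101101001 = 0x10C569 (21 bits → U+10C569).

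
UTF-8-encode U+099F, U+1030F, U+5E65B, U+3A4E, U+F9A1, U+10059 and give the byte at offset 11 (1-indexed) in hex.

0x9B

1-indexed offset 11 is 0-indexed offset 10.
U+099F → 3-byte form E0 A6 9F at offsets 0–2.
U+1030F → 4-byte form F0 90 8C 8F at offsets 3–6.
U+5E65B → 4-byte form F1 9E 99 9B at offsets 7–10.
Offset 10 falls in char 3's range; it's byte 4 of F1 9E 99 9B = 0x9B.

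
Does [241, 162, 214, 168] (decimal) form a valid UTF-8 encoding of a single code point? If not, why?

Leading byte 0xF1 = 11110001 → 4-byte form.
Byte 3 is 0xD6 = 11010110, which is not 10xxxxxx — expected a continuation byte.

invalid (non-continuation byte where continuation expected)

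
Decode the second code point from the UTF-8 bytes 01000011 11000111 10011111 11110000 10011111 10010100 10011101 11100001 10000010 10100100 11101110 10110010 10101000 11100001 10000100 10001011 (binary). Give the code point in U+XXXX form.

U+01DF

Offset 0: leading byte 0x43 = 01000011 → 1-byte char #1 = 43.
Offset 1: leading byte 0xC7 = 11000111 → 2-byte char #2 = C7 9F.
Leading byte 0xC7 = 11000111 matches 110xxxxx → 2-byte sequence.
Byte 1: 0xC7 = 11000111, payload 00111 (5 bits).
Byte 2: 0x9F = 10011111 (10xxxxxx ✓), payload 011111.
Concatenate: 00111011111 = 0x1DF (11 bits → U+01DF).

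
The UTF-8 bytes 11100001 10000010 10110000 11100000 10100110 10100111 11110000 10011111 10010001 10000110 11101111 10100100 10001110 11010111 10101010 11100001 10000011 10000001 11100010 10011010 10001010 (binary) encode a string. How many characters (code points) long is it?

Byte at offset 0: 0xE1 = 11100001 → 3-byte char (#1). Advance 3.
Byte at offset 3: 0xE0 = 11100000 → 3-byte char (#2). Advance 3.
Byte at offset 6: 0xF0 = 11110000 → 4-byte char (#3). Advance 4.
Byte at offset 10: 0xEF = 11101111 → 3-byte char (#4). Advance 3.
Byte at offset 13: 0xD7 = 11010111 → 2-byte char (#5). Advance 2.
Byte at offset 15: 0xE1 = 11100001 → 3-byte char (#6). Advance 3.
Byte at offset 18: 0xE2 = 11100010 → 3-byte char (#7). Advance 3.
Reached end at offset 21 after 7 code points.

7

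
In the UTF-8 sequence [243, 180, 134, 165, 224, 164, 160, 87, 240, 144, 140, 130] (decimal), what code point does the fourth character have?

U+10302

Offset 0: leading byte 0xF3 = 11110011 → 4-byte char #1 = F3 B4 86 A5.
Offset 4: leading byte 0xE0 = 11100000 → 3-byte char #2 = E0 A4 A0.
Offset 7: leading byte 0x57 = 01010111 → 1-byte char #3 = 57.
Offset 8: leading byte 0xF0 = 11110000 → 4-byte char #4 = F0 90 8C 82.
Leading byte 0xF0 = 11110000 matches 11110xxx → 4-byte sequence.
Byte 1: 0xF0 = 11110000, payload 000 (3 bits).
Byte 2: 0x90 = 10010000 (10xxxxxx ✓), payload 010000.
Byte 3: 0x8C = 10001100 (10xxxxxx ✓), payload 001100.
Byte 4: 0x82 = 10000010 (10xxxxxx ✓), payload 000010.
Concatenate: 000010000001100000010 = 0x10302 (21 bits → U+10302).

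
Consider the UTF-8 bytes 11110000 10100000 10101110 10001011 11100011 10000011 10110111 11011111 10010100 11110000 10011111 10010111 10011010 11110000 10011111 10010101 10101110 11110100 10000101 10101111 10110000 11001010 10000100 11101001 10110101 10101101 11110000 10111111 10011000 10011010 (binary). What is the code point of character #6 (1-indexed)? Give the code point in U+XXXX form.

U+105BF0

Offset 0: leading byte 0xF0 = 11110000 → 4-byte char #1 = F0 A0 AE 8B.
Offset 4: leading byte 0xE3 = 11100011 → 3-byte char #2 = E3 83 B7.
Offset 7: leading byte 0xDF = 11011111 → 2-byte char #3 = DF 94.
Offset 9: leading byte 0xF0 = 11110000 → 4-byte char #4 = F0 9F 97 9A.
Offset 13: leading byte 0xF0 = 11110000 → 4-byte char #5 = F0 9F 95 AE.
Offset 17: leading byte 0xF4 = 11110100 → 4-byte char #6 = F4 85 AF B0.
Leading byte 0xF4 = 11110100 matches 11110xxx → 4-byte sequence.
Byte 1: 0xF4 = 11110100, payload 100 (3 bits).
Byte 2: 0x85 = 10000101 (10xxxxxx ✓), payload 000101.
Byte 3: 0xAF = 10101111 (10xxxxxx ✓), payload 101111.
Byte 4: 0xB0 = 10110000 (10xxxxxx ✓), payload 110000.
Concatenate: 100000101101111110000 = 0x105BF0 (21 bits → U+105BF0).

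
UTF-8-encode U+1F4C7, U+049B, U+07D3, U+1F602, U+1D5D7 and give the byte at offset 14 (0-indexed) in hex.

0x97

U+1F4C7 → 4-byte form F0 9F 93 87 at offsets 0–3.
U+049B → 2-byte form D2 9B at offsets 4–5.
U+07D3 → 2-byte form DF 93 at offsets 6–7.
U+1F602 → 4-byte form F0 9F 98 82 at offsets 8–11.
U+1D5D7 → 4-byte form F0 9D 97 97 at offsets 12–15.
Offset 14 falls in char 5's range; it's byte 3 of F0 9D 97 97 = 0x97.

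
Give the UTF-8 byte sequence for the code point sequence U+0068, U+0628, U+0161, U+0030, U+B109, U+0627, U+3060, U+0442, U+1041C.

U+0068: 1-byte form → 68.
U+0628: 2-byte form → D8 A8.
U+0161: 2-byte form → C5 A1.
U+0030: 1-byte form → 30.
U+B109: 3-byte form → EB 84 89.
U+0627: 2-byte form → D8 A7.
U+3060: 3-byte form → E3 81 A0.
U+0442: 2-byte form → D1 82.
U+1041C: 4-byte form → F0 90 90 9C.
Concatenated (20 bytes): 68 D8 A8 C5 A1 30 EB 84 89 D8 A7 E3 81 A0 D1 82 F0 90 90 9C.

68 D8 A8 C5 A1 30 EB 84 89 D8 A7 E3 81 A0 D1 82 F0 90 90 9C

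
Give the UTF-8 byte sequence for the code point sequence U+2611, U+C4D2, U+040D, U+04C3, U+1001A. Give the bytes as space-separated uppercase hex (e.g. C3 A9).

E2 98 91 EC 93 92 D0 8D D3 83 F0 90 80 9A

U+2611: 3-byte form → E2 98 91.
U+C4D2: 3-byte form → EC 93 92.
U+040D: 2-byte form → D0 8D.
U+04C3: 2-byte form → D3 83.
U+1001A: 4-byte form → F0 90 80 9A.
Concatenated (14 bytes): E2 98 91 EC 93 92 D0 8D D3 83 F0 90 80 9A.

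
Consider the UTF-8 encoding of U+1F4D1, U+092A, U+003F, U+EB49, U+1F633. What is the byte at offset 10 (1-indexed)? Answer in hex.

0xAD

1-indexed offset 10 is 0-indexed offset 9.
U+1F4D1 → 4-byte form F0 9F 93 91 at offsets 0–3.
U+092A → 3-byte form E0 A4 AA at offsets 4–6.
U+003F → 1-byte form 3F at offsets 7–7.
U+EB49 → 3-byte form EE AD 89 at offsets 8–10.
Offset 9 falls in char 4's range; it's byte 2 of EE AD 89 = 0xAD.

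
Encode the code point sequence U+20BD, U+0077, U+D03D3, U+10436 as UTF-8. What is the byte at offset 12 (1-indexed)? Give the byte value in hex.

0xB6

1-indexed offset 12 is 0-indexed offset 11.
U+20BD → 3-byte form E2 82 BD at offsets 0–2.
U+0077 → 1-byte form 77 at offsets 3–3.
U+D03D3 → 4-byte form F3 90 8F 93 at offsets 4–7.
U+10436 → 4-byte form F0 90 90 B6 at offsets 8–11.
Offset 11 falls in char 4's range; it's byte 4 of F0 90 90 B6 = 0xB6.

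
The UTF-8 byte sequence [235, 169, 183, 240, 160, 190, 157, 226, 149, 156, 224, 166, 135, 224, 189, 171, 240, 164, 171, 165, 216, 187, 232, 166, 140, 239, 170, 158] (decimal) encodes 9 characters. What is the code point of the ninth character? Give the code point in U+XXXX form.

Offset 0: leading byte 0xEB = 11101011 → 3-byte char #1 = EB A9 B7.
Offset 3: leading byte 0xF0 = 11110000 → 4-byte char #2 = F0 A0 BE 9D.
Offset 7: leading byte 0xE2 = 11100010 → 3-byte char #3 = E2 95 9C.
Offset 10: leading byte 0xE0 = 11100000 → 3-byte char #4 = E0 A6 87.
Offset 13: leading byte 0xE0 = 11100000 → 3-byte char #5 = E0 BD AB.
Offset 16: leading byte 0xF0 = 11110000 → 4-byte char #6 = F0 A4 AB A5.
Offset 20: leading byte 0xD8 = 11011000 → 2-byte char #7 = D8 BB.
Offset 22: leading byte 0xE8 = 11101000 → 3-byte char #8 = E8 A6 8C.
Offset 25: leading byte 0xEF = 11101111 → 3-byte char #9 = EF AA 9E.
Leading byte 0xEF = 11101111 matches 1110xxxx → 3-byte sequence.
Byte 1: 0xEF = 11101111, payload 1111 (4 bits).
Byte 2: 0xAA = 10101010 (10xxxxxx ✓), payload 101010.
Byte 3: 0x9E = 10011110 (10xxxxxx ✓), payload 011110.
Concatenate: 1111101010011110 = 0xFA9E (16 bits → U+FA9E).

U+FA9E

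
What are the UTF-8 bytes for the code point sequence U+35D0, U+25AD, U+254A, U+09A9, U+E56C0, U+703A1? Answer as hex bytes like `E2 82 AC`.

E3 97 90 E2 96 AD E2 95 8A E0 A6 A9 F3 A5 9B 80 F1 B0 8E A1

U+35D0: 3-byte form → E3 97 90.
U+25AD: 3-byte form → E2 96 AD.
U+254A: 3-byte form → E2 95 8A.
U+09A9: 3-byte form → E0 A6 A9.
U+E56C0: 4-byte form → F3 A5 9B 80.
U+703A1: 4-byte form → F1 B0 8E A1.
Concatenated (20 bytes): E3 97 90 E2 96 AD E2 95 8A E0 A6 A9 F3 A5 9B 80 F1 B0 8E A1.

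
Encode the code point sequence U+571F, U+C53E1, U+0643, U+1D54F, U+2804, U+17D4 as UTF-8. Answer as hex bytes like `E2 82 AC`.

U+571F: 3-byte form → E5 9C 9F.
U+C53E1: 4-byte form → F3 85 8F A1.
U+0643: 2-byte form → D9 83.
U+1D54F: 4-byte form → F0 9D 95 8F.
U+2804: 3-byte form → E2 A0 84.
U+17D4: 3-byte form → E1 9F 94.
Concatenated (19 bytes): E5 9C 9F F3 85 8F A1 D9 83 F0 9D 95 8F E2 A0 84 E1 9F 94.

E5 9C 9F F3 85 8F A1 D9 83 F0 9D 95 8F E2 A0 84 E1 9F 94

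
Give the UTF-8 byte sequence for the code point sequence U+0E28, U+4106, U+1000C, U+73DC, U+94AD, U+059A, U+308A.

E0 B8 A8 E4 84 86 F0 90 80 8C E7 8F 9C E9 92 AD D6 9A E3 82 8A

U+0E28: 3-byte form → E0 B8 A8.
U+4106: 3-byte form → E4 84 86.
U+1000C: 4-byte form → F0 90 80 8C.
U+73DC: 3-byte form → E7 8F 9C.
U+94AD: 3-byte form → E9 92 AD.
U+059A: 2-byte form → D6 9A.
U+308A: 3-byte form → E3 82 8A.
Concatenated (21 bytes): E0 B8 A8 E4 84 86 F0 90 80 8C E7 8F 9C E9 92 AD D6 9A E3 82 8A.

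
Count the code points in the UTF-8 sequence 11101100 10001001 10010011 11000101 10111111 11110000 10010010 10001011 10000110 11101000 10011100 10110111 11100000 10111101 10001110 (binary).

5

Byte at offset 0: 0xEC = 11101100 → 3-byte char (#1). Advance 3.
Byte at offset 3: 0xC5 = 11000101 → 2-byte char (#2). Advance 2.
Byte at offset 5: 0xF0 = 11110000 → 4-byte char (#3). Advance 4.
Byte at offset 9: 0xE8 = 11101000 → 3-byte char (#4). Advance 3.
Byte at offset 12: 0xE0 = 11100000 → 3-byte char (#5). Advance 3.
Reached end at offset 15 after 5 code points.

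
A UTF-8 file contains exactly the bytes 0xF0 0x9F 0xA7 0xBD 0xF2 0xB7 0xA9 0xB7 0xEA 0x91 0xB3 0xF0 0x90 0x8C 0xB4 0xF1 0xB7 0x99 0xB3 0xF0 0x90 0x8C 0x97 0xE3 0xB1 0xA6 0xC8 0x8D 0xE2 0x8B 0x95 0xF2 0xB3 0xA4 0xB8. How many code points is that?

Byte at offset 0: 0xF0 = 11110000 → 4-byte char (#1). Advance 4.
Byte at offset 4: 0xF2 = 11110010 → 4-byte char (#2). Advance 4.
Byte at offset 8: 0xEA = 11101010 → 3-byte char (#3). Advance 3.
Byte at offset 11: 0xF0 = 11110000 → 4-byte char (#4). Advance 4.
Byte at offset 15: 0xF1 = 11110001 → 4-byte char (#5). Advance 4.
Byte at offset 19: 0xF0 = 11110000 → 4-byte char (#6). Advance 4.
Byte at offset 23: 0xE3 = 11100011 → 3-byte char (#7). Advance 3.
Byte at offset 26: 0xC8 = 11001000 → 2-byte char (#8). Advance 2.
Byte at offset 28: 0xE2 = 11100010 → 3-byte char (#9). Advance 3.
Byte at offset 31: 0xF2 = 11110010 → 4-byte char (#10). Advance 4.
Reached end at offset 35 after 10 code points.

10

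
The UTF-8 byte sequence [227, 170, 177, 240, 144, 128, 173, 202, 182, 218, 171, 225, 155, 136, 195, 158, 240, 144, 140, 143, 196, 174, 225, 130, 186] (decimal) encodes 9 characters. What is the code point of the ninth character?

U+10BA

Offset 0: leading byte 0xE3 = 11100011 → 3-byte char #1 = E3 AA B1.
Offset 3: leading byte 0xF0 = 11110000 → 4-byte char #2 = F0 90 80 AD.
Offset 7: leading byte 0xCA = 11001010 → 2-byte char #3 = CA B6.
Offset 9: leading byte 0xDA = 11011010 → 2-byte char #4 = DA AB.
Offset 11: leading byte 0xE1 = 11100001 → 3-byte char #5 = E1 9B 88.
Offset 14: leading byte 0xC3 = 11000011 → 2-byte char #6 = C3 9E.
Offset 16: leading byte 0xF0 = 11110000 → 4-byte char #7 = F0 90 8C 8F.
Offset 20: leading byte 0xC4 = 11000100 → 2-byte char #8 = C4 AE.
Offset 22: leading byte 0xE1 = 11100001 → 3-byte char #9 = E1 82 BA.
Leading byte 0xE1 = 11100001 matches 1110xxxx → 3-byte sequence.
Byte 1: 0xE1 = 11100001, payload 0001 (4 bits).
Byte 2: 0x82 = 10000010 (10xxxxxx ✓), payload 000010.
Byte 3: 0xBA = 10111010 (10xxxxxx ✓), payload 111010.
Concatenate: 0001000010111010 = 0x10BA (16 bits → U+10BA).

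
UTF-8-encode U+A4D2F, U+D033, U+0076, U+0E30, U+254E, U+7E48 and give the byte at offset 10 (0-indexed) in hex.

0xB0

U+A4D2F → 4-byte form F2 A4 B4 AF at offsets 0–3.
U+D033 → 3-byte form ED 80 B3 at offsets 4–6.
U+0076 → 1-byte form 76 at offsets 7–7.
U+0E30 → 3-byte form E0 B8 B0 at offsets 8–10.
Offset 10 falls in char 4's range; it's byte 3 of E0 B8 B0 = 0xB0.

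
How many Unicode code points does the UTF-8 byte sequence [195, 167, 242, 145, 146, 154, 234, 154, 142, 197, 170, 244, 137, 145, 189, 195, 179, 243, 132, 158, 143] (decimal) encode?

Byte at offset 0: 0xC3 = 11000011 → 2-byte char (#1). Advance 2.
Byte at offset 2: 0xF2 = 11110010 → 4-byte char (#2). Advance 4.
Byte at offset 6: 0xEA = 11101010 → 3-byte char (#3). Advance 3.
Byte at offset 9: 0xC5 = 11000101 → 2-byte char (#4). Advance 2.
Byte at offset 11: 0xF4 = 11110100 → 4-byte char (#5). Advance 4.
Byte at offset 15: 0xC3 = 11000011 → 2-byte char (#6). Advance 2.
Byte at offset 17: 0xF3 = 11110011 → 4-byte char (#7). Advance 4.
Reached end at offset 21 after 7 code points.

7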